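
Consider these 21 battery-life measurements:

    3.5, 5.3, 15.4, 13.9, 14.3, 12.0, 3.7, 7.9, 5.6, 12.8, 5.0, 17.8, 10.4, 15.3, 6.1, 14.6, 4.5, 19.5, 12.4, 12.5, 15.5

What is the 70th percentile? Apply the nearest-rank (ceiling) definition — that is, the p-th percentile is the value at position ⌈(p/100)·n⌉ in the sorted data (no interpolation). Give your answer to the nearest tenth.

Sorted: 3.5, 3.7, 4.5, 5.0, 5.3, 5.6, 6.1, 7.9, 10.4, 12.0, 12.4, 12.5, 12.8, 13.9, 14.3, 14.6, 15.3, 15.4, 15.5, 17.8, 19.5.
n = 21.
Position = ⌈70/100 · 21⌉ = ⌈14.7⌉ = 15.
The value at rank 15 is 14.3.

14.3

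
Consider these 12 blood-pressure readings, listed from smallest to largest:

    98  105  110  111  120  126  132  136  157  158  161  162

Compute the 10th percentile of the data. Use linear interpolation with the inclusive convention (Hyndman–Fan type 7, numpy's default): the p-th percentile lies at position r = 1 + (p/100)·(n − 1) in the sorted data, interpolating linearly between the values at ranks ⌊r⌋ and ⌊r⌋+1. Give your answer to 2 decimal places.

105.50

n = 12.
r = 1 + (10/100)·(12 − 1) = 1 + 1.1 = 2.1.
Rank 2 is 105 and rank 3 is 110.
Interpolate: 105 + 0.1·(110 − 105) = 105 + 0.1·5 = 105.5.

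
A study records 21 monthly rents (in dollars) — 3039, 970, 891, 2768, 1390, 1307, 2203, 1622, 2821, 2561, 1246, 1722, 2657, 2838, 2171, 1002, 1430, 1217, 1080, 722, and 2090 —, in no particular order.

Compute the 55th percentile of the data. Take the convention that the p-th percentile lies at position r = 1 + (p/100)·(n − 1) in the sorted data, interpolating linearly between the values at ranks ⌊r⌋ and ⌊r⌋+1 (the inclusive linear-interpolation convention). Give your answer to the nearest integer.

1722

Sorted: 722, 891, 970, 1002, 1080, 1217, 1246, 1307, 1390, 1430, 1622, 1722, 2090, 2171, 2203, 2561, 2657, 2768, 2821, 2838, 3039.
n = 21.
r = 1 + (55/100)·(21 − 1) = 1 + 11 = 12.
r is an integer, so P55 is the value at rank 12: 1722.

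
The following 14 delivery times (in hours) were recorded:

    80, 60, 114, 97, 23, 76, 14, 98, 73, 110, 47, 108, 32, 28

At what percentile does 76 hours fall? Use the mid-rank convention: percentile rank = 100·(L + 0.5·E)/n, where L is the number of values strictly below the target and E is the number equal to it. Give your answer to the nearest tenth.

Sorted: 14, 23, 28, 32, 47, 60, 73, 76, 80, 97, 98, 108, 110, 114.
Count below 76: L = 7; count equal: E = 1; n = 14.
Percentile rank = 100·(7 + 0.5·1)/14 = 100·7.5/14 = 53.57.

53.6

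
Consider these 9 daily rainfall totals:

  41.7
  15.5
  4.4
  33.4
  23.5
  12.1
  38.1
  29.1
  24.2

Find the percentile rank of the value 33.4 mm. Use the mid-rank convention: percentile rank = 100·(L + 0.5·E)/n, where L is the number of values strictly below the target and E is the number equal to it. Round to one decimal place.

Sorted: 4.4, 12.1, 15.5, 23.5, 24.2, 29.1, 33.4, 38.1, 41.7.
Count below 33.4: L = 6; count equal: E = 1; n = 9.
Percentile rank = 100·(6 + 0.5·1)/9 = 100·6.5/9 = 72.22.

72.2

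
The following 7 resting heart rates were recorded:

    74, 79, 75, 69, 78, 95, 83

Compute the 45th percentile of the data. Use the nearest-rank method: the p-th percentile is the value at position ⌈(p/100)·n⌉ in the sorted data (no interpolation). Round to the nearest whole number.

Sorted: 69, 74, 75, 78, 79, 83, 95.
n = 7.
Position = ⌈45/100 · 7⌉ = ⌈3.15⌉ = 4.
The value at rank 4 is 78.

78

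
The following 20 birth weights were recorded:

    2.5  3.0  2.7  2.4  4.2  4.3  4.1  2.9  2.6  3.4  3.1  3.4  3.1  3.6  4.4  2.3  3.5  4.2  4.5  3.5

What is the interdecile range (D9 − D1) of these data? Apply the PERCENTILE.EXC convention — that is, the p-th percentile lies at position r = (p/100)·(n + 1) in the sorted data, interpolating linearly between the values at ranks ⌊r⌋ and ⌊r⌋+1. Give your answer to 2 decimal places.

1.98

Sorted: 2.3, 2.4, 2.5, 2.6, 2.7, 2.9, 3.0, 3.1, 3.1, 3.4, 3.4, 3.5, 3.5, 3.6, 4.1, 4.2, 4.2, 4.3, 4.4, 4.5.
n = 20.
P10: r = 2.1; ranks 2–3 are 2.4, 2.5; interpolating gives 2.41.
P90: r = 18.9; ranks 18–19 are 4.3, 4.4; interpolating gives 4.39.
Difference: 4.39 − 2.41 = 1.98.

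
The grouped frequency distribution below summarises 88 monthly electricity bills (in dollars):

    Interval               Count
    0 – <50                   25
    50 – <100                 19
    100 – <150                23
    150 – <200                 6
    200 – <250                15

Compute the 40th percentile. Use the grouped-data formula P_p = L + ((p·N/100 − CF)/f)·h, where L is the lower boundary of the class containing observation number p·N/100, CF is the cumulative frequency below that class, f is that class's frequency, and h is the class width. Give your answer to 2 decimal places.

N = 88; target position k = 40/100 · 88 = 35.2.
Cumulative frequencies: 25, 44, 67, 73, 88.
Observation 35.2 falls in the class 50 – <100.
L = 50, CF = 25, f = 19, h = 50.
P40 = 50 + ((35.2 − 25)/19)·50 = 50 + 26.8421 = 76.8421.

76.84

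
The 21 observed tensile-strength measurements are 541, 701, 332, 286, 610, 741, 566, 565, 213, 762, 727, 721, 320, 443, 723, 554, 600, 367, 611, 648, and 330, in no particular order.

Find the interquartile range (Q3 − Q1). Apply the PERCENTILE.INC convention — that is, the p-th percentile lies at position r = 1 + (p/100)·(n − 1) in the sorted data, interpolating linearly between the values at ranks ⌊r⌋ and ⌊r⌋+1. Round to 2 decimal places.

Sorted: 213, 286, 320, 330, 332, 367, 443, 541, 554, 565, 566, 600, 610, 611, 648, 701, 721, 723, 727, 741, 762.
n = 21.
P25: r = 6 (integer) → 367.
P75: r = 16 (integer) → 701.
Difference: 701 − 367 = 334.

334.00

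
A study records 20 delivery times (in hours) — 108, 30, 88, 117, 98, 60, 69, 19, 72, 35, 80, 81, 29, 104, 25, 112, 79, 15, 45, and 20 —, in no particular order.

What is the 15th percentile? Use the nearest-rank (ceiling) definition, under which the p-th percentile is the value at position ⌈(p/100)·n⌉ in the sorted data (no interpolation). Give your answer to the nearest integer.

20

Sorted: 15, 19, 20, 25, 29, 30, 35, 45, 60, 69, 72, 79, 80, 81, 88, 98, 104, 108, 112, 117.
n = 20.
Position = ⌈15/100 · 20⌉ = ⌈3⌉ = 3.
The value at rank 3 is 20.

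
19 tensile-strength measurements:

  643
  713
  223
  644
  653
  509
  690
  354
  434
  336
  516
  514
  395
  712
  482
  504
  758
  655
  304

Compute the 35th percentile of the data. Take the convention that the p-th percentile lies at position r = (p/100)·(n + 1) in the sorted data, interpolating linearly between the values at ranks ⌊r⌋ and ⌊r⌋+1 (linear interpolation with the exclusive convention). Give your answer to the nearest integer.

482

Sorted: 223, 304, 336, 354, 395, 434, 482, 504, 509, 514, 516, 643, 644, 653, 655, 690, 712, 713, 758.
n = 19.
r = (35/100)·(19 + 1) = 7.
r is an integer, so P35 is the value at rank 7: 482.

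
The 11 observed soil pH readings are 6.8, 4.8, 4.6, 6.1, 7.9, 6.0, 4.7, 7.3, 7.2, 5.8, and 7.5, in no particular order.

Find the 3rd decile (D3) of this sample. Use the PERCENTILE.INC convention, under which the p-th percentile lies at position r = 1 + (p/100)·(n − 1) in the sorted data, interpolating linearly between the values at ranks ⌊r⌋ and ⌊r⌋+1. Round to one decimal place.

Sorted: 4.6, 4.7, 4.8, 5.8, 6.0, 6.1, 6.8, 7.2, 7.3, 7.5, 7.9.
n = 11.
r = 1 + (30/100)·(11 − 1) = 1 + 3 = 4.
r is an integer, so P30 is the value at rank 4: 5.8.

5.8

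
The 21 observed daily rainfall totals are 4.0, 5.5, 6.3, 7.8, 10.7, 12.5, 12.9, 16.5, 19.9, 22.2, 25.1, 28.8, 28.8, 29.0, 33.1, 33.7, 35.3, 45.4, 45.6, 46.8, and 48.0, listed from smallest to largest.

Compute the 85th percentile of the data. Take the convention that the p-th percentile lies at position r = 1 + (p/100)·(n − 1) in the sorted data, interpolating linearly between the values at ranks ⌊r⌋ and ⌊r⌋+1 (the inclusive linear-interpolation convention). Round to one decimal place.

45.4

n = 21.
r = 1 + (85/100)·(21 − 1) = 1 + 17 = 18.
r is an integer, so P85 is the value at rank 18: 45.4.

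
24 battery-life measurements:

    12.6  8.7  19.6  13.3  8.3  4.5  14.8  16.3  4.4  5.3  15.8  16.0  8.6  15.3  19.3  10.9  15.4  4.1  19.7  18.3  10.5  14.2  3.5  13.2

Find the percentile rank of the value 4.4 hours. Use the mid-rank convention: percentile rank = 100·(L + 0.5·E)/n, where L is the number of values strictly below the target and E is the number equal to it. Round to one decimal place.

Sorted: 3.5, 4.1, 4.4, 4.5, 5.3, 8.3, 8.6, 8.7, 10.5, 10.9, 12.6, 13.2, 13.3, 14.2, 14.8, 15.3, 15.4, 15.8, 16.0, 16.3, 18.3, 19.3, 19.6, 19.7.
Count below 4.4: L = 2; count equal: E = 1; n = 24.
Percentile rank = 100·(2 + 0.5·1)/24 = 100·2.5/24 = 10.42.

10.4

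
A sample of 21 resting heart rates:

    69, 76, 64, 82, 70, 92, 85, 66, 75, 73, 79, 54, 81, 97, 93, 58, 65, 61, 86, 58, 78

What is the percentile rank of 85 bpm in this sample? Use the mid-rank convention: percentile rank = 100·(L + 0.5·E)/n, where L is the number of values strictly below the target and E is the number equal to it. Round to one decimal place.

78.6

Sorted: 54, 58, 58, 61, 64, 65, 66, 69, 70, 73, 75, 76, 78, 79, 81, 82, 85, 86, 92, 93, 97.
Count below 85: L = 16; count equal: E = 1; n = 21.
Percentile rank = 100·(16 + 0.5·1)/21 = 100·16.5/21 = 78.57.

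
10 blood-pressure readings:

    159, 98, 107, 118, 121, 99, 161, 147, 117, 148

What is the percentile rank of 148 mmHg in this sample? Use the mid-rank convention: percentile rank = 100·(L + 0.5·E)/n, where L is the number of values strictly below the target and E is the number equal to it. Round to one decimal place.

Sorted: 98, 99, 107, 117, 118, 121, 147, 148, 159, 161.
Count below 148: L = 7; count equal: E = 1; n = 10.
Percentile rank = 100·(7 + 0.5·1)/10 = 100·7.5/10 = 75.

75.0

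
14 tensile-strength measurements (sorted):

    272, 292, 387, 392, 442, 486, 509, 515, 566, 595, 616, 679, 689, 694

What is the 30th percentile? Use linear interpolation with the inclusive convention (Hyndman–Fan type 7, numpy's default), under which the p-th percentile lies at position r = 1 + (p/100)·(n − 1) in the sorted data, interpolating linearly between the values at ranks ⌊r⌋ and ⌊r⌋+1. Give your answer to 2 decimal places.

437.00

n = 14.
r = 1 + (30/100)·(14 − 1) = 1 + 3.9 = 4.9.
Rank 4 is 392 and rank 5 is 442.
Interpolate: 392 + 0.9·(442 − 392) = 392 + 0.9·50 = 437.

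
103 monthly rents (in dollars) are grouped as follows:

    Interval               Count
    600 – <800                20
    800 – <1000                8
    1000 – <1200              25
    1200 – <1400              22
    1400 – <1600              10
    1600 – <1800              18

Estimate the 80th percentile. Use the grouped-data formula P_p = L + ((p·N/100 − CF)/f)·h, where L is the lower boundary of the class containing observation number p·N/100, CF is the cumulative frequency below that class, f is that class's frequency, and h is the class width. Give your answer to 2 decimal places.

N = 103; target position k = 80/100 · 103 = 82.4.
Cumulative frequencies: 20, 28, 53, 75, 85, 103.
Observation 82.4 falls in the class 1400 – <1600.
L = 1400, CF = 75, f = 10, h = 200.
P80 = 1400 + ((82.4 − 75)/10)·200 = 1400 + 148 = 1548.

1548.00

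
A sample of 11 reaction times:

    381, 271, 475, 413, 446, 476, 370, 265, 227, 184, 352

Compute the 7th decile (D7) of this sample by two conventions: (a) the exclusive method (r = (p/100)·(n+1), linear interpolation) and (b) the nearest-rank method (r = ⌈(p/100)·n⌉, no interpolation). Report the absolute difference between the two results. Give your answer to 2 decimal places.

13.20

Sorted: 184, 227, 265, 271, 352, 370, 381, 413, 446, 475, 476.
n = 11.
(a) r = 8.4; between ranks 8 (413) and 9 (446): 426.2.
(b) the nearest-rank method: rank 8 → 413.
|426.2 − 413| = 13.2.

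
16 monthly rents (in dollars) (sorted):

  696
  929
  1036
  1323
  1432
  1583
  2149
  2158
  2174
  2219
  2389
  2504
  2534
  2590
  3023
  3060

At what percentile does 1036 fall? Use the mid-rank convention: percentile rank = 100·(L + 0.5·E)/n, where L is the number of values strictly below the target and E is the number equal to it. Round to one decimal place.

Count below 1036: L = 2; count equal: E = 1; n = 16.
Percentile rank = 100·(2 + 0.5·1)/16 = 100·2.5/16 = 15.62.

15.6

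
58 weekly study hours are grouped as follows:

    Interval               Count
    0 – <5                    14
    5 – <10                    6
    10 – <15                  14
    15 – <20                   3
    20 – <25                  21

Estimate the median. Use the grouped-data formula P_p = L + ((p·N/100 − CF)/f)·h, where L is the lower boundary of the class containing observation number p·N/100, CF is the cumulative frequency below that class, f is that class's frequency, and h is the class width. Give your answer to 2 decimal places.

13.21

N = 58; target position k = 50/100 · 58 = 29.
Cumulative frequencies: 14, 20, 34, 37, 58.
Observation 29 falls in the class 10 – <15.
L = 10, CF = 20, f = 14, h = 5.
P50 = 10 + ((29 − 20)/14)·5 = 10 + 3.21429 = 13.2143.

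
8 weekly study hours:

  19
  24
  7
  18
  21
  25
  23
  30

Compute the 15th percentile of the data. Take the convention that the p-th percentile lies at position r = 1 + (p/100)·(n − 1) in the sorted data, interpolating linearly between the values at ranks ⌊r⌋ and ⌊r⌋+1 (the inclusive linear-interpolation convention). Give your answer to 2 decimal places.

18.05

Sorted: 7, 18, 19, 21, 23, 24, 25, 30.
n = 8.
r = 1 + (15/100)·(8 − 1) = 1 + 1.05 = 2.05.
Rank 2 is 18 and rank 3 is 19.
Interpolate: 18 + 0.05·(19 − 18) = 18 + 0.05·1 = 18.05.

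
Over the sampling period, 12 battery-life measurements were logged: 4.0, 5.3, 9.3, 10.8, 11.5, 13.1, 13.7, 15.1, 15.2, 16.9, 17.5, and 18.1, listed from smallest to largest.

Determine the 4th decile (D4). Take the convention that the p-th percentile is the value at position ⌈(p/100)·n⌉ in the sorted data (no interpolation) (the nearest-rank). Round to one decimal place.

n = 12.
Position = ⌈40/100 · 12⌉ = ⌈4.8⌉ = 5.
The value at rank 5 is 11.5.

11.5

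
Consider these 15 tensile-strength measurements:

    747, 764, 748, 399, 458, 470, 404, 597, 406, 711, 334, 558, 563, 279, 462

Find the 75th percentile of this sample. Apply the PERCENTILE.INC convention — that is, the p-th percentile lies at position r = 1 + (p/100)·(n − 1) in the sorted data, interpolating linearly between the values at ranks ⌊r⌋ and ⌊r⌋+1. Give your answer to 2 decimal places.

654.00

Sorted: 279, 334, 399, 404, 406, 458, 462, 470, 558, 563, 597, 711, 747, 748, 764.
n = 15.
r = 1 + (75/100)·(15 − 1) = 1 + 10.5 = 11.5.
Rank 11 is 597 and rank 12 is 711.
Interpolate: 597 + 0.5·(711 − 597) = 597 + 0.5·114 = 654.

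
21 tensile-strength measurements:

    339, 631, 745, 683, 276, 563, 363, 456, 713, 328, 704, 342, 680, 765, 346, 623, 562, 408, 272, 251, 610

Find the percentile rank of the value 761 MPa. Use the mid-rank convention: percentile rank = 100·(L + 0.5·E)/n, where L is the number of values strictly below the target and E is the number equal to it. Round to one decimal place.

Sorted: 251, 272, 276, 328, 339, 342, 346, 363, 408, 456, 562, 563, 610, 623, 631, 680, 683, 704, 713, 745, 765.
Count below 761: L = 20; count equal: E = 0; n = 21.
Percentile rank = 100·(20 + 0.5·0)/21 = 100·20/21 = 95.24.

95.2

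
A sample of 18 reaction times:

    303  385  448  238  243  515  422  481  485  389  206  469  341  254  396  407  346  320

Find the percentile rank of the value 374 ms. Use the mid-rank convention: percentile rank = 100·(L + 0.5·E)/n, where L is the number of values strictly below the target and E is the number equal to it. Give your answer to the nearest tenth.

Sorted: 206, 238, 243, 254, 303, 320, 341, 346, 385, 389, 396, 407, 422, 448, 469, 481, 485, 515.
Count below 374: L = 8; count equal: E = 0; n = 18.
Percentile rank = 100·(8 + 0.5·0)/18 = 100·8/18 = 44.44.

44.4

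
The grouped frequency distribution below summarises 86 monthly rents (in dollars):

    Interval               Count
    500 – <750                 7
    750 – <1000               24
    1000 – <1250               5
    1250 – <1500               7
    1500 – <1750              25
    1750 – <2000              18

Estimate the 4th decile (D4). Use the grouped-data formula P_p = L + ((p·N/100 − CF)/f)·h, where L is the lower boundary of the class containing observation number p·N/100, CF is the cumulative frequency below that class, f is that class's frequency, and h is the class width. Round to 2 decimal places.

1170.00

N = 86; target position k = 40/100 · 86 = 34.4.
Cumulative frequencies: 7, 31, 36, 43, 68, 86.
Observation 34.4 falls in the class 1000 – <1250.
L = 1000, CF = 31, f = 5, h = 250.
P40 = 1000 + ((34.4 − 31)/5)·250 = 1000 + 170 = 1170.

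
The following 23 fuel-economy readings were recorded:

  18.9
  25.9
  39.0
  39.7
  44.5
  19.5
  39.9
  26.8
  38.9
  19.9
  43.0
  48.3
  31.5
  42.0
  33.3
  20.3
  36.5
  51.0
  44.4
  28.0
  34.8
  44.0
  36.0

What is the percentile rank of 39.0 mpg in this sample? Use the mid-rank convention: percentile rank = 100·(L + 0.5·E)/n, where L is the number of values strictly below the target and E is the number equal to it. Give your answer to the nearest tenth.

Sorted: 18.9, 19.5, 19.9, 20.3, 25.9, 26.8, 28.0, 31.5, 33.3, 34.8, 36.0, 36.5, 38.9, 39.0, 39.7, 39.9, 42.0, 43.0, 44.0, 44.4, 44.5, 48.3, 51.0.
Count below 39.0: L = 13; count equal: E = 1; n = 23.
Percentile rank = 100·(13 + 0.5·1)/23 = 100·13.5/23 = 58.7.

58.7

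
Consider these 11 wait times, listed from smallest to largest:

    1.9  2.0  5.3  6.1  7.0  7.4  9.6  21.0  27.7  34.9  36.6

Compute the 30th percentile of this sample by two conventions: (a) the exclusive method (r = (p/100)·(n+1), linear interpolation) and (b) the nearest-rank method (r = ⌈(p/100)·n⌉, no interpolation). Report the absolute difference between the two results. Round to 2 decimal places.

n = 11.
(a) r = 3.6; between ranks 3 (5.3) and 4 (6.1): 5.78.
(b) the nearest-rank method: rank 4 → 6.1.
|5.78 − 6.1| = 0.32.

0.32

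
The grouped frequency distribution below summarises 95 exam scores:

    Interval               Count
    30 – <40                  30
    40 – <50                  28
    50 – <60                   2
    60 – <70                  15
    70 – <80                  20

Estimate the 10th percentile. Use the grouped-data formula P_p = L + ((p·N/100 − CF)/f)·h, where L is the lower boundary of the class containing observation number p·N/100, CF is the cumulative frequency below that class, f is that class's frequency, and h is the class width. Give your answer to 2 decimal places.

33.17

N = 95; target position k = 10/100 · 95 = 9.5.
Cumulative frequencies: 30, 58, 60, 75, 95.
Observation 9.5 falls in the class 30 – <40.
L = 30, CF = 0, f = 30, h = 10.
P10 = 30 + ((9.5 − 0)/30)·10 = 30 + 3.16667 = 33.1667.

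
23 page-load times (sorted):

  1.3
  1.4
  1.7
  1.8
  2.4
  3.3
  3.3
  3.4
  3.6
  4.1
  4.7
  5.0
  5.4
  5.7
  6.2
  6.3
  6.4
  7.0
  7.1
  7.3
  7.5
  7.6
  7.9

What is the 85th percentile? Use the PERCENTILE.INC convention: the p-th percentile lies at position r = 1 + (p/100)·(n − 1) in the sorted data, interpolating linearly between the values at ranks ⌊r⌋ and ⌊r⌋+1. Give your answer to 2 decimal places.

7.24

n = 23.
r = 1 + (85/100)·(23 − 1) = 1 + 18.7 = 19.7.
Rank 19 is 7.1 and rank 20 is 7.3.
Interpolate: 7.1 + 0.7·(7.3 − 7.1) = 7.1 + 0.7·0.2 = 7.24.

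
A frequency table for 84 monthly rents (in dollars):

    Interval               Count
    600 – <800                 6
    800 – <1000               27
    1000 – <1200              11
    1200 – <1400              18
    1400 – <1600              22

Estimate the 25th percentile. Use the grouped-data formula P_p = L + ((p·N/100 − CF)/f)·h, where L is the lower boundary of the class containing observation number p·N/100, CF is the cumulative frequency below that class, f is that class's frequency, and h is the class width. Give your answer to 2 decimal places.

N = 84; target position k = 25/100 · 84 = 21.
Cumulative frequencies: 6, 33, 44, 62, 84.
Observation 21 falls in the class 800 – <1000.
L = 800, CF = 6, f = 27, h = 200.
P25 = 800 + ((21 − 6)/27)·200 = 800 + 111.111 = 911.111.

911.11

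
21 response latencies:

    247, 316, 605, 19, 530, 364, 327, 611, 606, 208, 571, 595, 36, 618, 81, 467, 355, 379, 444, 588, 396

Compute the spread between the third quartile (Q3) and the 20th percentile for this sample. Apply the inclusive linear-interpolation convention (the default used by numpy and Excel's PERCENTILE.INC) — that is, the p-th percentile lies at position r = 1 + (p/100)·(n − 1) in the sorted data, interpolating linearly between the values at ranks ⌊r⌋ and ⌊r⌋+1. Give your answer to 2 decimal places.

341.00

Sorted: 19, 36, 81, 208, 247, 316, 327, 355, 364, 379, 396, 444, 467, 530, 571, 588, 595, 605, 606, 611, 618.
n = 21.
P20: r = 5 (integer) → 247.
P75: r = 16 (integer) → 588.
Difference: 588 − 247 = 341.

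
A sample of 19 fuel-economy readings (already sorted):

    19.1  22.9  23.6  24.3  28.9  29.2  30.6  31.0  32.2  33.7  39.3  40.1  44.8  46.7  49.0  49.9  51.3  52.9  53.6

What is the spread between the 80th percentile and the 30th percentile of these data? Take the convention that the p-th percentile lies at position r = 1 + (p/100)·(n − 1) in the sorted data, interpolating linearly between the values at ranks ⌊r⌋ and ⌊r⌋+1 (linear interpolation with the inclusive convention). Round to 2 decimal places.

19.60

n = 19.
P30: r = 6.4; ranks 6–7 are 29.2, 30.6; interpolating gives 29.76.
P80: r = 15.4; ranks 15–16 are 49.0, 49.9; interpolating gives 49.36.
Difference: 49.36 − 29.76 = 19.6.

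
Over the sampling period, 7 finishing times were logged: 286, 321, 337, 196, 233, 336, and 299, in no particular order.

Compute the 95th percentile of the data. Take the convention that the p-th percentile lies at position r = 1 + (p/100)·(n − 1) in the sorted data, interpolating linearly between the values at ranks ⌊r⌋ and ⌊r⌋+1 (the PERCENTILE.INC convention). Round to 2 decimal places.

Sorted: 196, 233, 286, 299, 321, 336, 337.
n = 7.
r = 1 + (95/100)·(7 − 1) = 1 + 5.7 = 6.7.
Rank 6 is 336 and rank 7 is 337.
Interpolate: 336 + 0.7·(337 − 336) = 336 + 0.7·1 = 336.7.

336.70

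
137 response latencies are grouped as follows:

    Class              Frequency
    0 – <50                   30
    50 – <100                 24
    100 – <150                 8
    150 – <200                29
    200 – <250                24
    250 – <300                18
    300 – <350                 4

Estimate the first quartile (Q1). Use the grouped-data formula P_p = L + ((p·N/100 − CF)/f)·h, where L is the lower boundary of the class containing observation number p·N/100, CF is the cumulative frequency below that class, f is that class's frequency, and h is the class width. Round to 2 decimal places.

N = 137; target position k = 25/100 · 137 = 34.25.
Cumulative frequencies: 30, 54, 62, 91, 115, 133, 137.
Observation 34.25 falls in the class 50 – <100.
L = 50, CF = 30, f = 24, h = 50.
P25 = 50 + ((34.25 − 30)/24)·50 = 50 + 8.85417 = 58.8542.

58.85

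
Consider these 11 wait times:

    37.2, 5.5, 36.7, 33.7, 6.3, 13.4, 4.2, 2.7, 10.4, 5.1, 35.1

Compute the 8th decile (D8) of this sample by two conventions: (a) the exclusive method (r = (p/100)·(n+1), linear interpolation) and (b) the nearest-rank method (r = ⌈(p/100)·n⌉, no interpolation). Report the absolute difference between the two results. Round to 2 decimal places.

0.96

Sorted: 2.7, 4.2, 5.1, 5.5, 6.3, 10.4, 13.4, 33.7, 35.1, 36.7, 37.2.
n = 11.
(a) r = 9.6; between ranks 9 (35.1) and 10 (36.7): 36.06.
(b) the nearest-rank method: rank 9 → 35.1.
|36.06 − 35.1| = 0.96.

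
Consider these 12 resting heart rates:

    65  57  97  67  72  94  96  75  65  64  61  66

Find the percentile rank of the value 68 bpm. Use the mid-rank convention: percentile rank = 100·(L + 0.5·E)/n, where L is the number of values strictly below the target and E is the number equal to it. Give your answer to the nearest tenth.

Sorted: 57, 61, 64, 65, 65, 66, 67, 72, 75, 94, 96, 97.
Count below 68: L = 7; count equal: E = 0; n = 12.
Percentile rank = 100·(7 + 0.5·0)/12 = 100·7/12 = 58.33.

58.3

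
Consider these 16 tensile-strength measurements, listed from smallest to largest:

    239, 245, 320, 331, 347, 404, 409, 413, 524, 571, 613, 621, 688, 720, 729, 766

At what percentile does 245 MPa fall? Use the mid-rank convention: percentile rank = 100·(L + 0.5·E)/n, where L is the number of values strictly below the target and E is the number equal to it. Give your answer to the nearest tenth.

Count below 245: L = 1; count equal: E = 1; n = 16.
Percentile rank = 100·(1 + 0.5·1)/16 = 100·1.5/16 = 9.375.

9.4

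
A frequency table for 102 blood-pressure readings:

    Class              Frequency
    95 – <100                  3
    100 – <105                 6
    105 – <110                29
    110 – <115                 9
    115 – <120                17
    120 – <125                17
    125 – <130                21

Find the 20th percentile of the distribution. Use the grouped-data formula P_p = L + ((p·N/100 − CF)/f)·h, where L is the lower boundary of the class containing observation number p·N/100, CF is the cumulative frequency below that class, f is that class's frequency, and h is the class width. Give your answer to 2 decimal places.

106.97

N = 102; target position k = 20/100 · 102 = 20.4.
Cumulative frequencies: 3, 9, 38, 47, 64, 81, 102.
Observation 20.4 falls in the class 105 – <110.
L = 105, CF = 9, f = 29, h = 5.
P20 = 105 + ((20.4 − 9)/29)·5 = 105 + 1.96552 = 106.966.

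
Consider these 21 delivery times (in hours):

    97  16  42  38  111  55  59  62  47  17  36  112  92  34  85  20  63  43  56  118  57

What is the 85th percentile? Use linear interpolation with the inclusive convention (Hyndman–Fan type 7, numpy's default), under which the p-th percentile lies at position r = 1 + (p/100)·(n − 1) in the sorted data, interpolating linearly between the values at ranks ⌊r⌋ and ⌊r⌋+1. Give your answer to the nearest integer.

97

Sorted: 16, 17, 20, 34, 36, 38, 42, 43, 47, 55, 56, 57, 59, 62, 63, 85, 92, 97, 111, 112, 118.
n = 21.
r = 1 + (85/100)·(21 − 1) = 1 + 17 = 18.
r is an integer, so P85 is the value at rank 18: 97.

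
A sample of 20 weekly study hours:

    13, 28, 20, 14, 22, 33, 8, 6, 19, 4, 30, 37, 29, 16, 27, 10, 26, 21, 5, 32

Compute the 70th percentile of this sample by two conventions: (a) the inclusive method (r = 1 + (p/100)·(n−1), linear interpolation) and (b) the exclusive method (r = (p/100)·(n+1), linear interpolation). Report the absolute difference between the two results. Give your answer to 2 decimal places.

0.40

Sorted: 4, 5, 6, 8, 10, 13, 14, 16, 19, 20, 21, 22, 26, 27, 28, 29, 30, 32, 33, 37.
n = 20.
(a) r = 14.3; between ranks 14 (27) and 15 (28): 27.3.
(b) r = 14.7; between ranks 14 (27) and 15 (28): 27.7.
|27.3 − 27.7| = 0.4.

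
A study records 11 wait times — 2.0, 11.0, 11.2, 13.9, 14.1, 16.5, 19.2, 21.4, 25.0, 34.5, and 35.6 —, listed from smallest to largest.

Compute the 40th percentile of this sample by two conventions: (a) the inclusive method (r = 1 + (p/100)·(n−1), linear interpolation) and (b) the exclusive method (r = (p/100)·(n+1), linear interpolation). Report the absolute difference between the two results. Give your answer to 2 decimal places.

n = 11.
(a) r = 5 → value at rank 5 = 14.1.
(b) r = 4.8; between ranks 4 (13.9) and 5 (14.1): 14.06.
|14.1 − 14.06| = 0.04.

0.04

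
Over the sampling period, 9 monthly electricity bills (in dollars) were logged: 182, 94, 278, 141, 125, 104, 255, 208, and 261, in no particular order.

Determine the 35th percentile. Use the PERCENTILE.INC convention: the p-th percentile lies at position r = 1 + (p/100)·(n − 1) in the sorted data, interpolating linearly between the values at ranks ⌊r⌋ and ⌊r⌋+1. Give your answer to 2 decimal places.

137.80

Sorted: 94, 104, 125, 141, 182, 208, 255, 261, 278.
n = 9.
r = 1 + (35/100)·(9 − 1) = 1 + 2.8 = 3.8.
Rank 3 is 125 and rank 4 is 141.
Interpolate: 125 + 0.8·(141 − 125) = 125 + 0.8·16 = 137.8.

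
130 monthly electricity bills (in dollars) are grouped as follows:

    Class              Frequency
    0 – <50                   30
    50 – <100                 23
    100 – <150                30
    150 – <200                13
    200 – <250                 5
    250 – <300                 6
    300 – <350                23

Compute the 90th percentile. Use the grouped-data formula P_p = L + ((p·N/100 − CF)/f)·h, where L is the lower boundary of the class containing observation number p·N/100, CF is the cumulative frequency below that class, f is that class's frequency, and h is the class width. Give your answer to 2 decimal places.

321.74

N = 130; target position k = 90/100 · 130 = 117.
Cumulative frequencies: 30, 53, 83, 96, 101, 107, 130.
Observation 117 falls in the class 300 – <350.
L = 300, CF = 107, f = 23, h = 50.
P90 = 300 + ((117 − 107)/23)·50 = 300 + 21.7391 = 321.739.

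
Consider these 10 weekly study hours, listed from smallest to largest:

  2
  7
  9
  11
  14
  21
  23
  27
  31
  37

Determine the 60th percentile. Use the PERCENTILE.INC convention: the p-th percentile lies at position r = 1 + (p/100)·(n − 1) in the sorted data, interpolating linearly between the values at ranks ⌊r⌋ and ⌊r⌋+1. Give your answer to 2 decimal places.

21.80

n = 10.
r = 1 + (60/100)·(10 − 1) = 1 + 5.4 = 6.4.
Rank 6 is 21 and rank 7 is 23.
Interpolate: 21 + 0.4·(23 − 21) = 21 + 0.4·2 = 21.8.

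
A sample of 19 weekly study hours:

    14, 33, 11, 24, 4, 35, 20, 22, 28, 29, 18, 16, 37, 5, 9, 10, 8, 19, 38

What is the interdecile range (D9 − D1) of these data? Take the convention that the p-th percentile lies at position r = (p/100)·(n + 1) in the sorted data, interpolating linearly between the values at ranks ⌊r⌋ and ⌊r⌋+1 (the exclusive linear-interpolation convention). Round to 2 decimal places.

32.00

Sorted: 4, 5, 8, 9, 10, 11, 14, 16, 18, 19, 20, 22, 24, 28, 29, 33, 35, 37, 38.
n = 19.
P10: r = 2 (integer) → 5.
P90: r = 18 (integer) → 37.
Difference: 37 − 5 = 32.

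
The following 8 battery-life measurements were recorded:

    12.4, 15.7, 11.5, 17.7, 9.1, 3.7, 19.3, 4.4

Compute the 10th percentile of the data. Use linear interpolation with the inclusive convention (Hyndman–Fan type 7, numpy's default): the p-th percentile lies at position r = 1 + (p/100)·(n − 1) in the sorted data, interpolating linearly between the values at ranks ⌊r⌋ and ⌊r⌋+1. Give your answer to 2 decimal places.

4.19

Sorted: 3.7, 4.4, 9.1, 11.5, 12.4, 15.7, 17.7, 19.3.
n = 8.
r = 1 + (10/100)·(8 − 1) = 1 + 0.7 = 1.7.
Rank 1 is 3.7 and rank 2 is 4.4.
Interpolate: 3.7 + 0.7·(4.4 − 3.7) = 3.7 + 0.7·0.7 = 4.19.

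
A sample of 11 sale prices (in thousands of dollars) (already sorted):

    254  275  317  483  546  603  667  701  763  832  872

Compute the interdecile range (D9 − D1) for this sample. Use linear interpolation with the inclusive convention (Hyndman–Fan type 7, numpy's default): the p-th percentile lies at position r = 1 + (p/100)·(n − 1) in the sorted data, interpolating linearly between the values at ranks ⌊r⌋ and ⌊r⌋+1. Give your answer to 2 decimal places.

n = 11.
P10: r = 2 (integer) → 275.
P90: r = 10 (integer) → 832.
Difference: 832 − 275 = 557.

557.00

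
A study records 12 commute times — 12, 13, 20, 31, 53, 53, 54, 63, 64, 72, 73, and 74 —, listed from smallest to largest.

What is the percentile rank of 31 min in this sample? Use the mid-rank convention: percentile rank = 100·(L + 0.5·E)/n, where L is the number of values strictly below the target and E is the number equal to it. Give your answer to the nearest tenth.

29.2

Count below 31: L = 3; count equal: E = 1; n = 12.
Percentile rank = 100·(3 + 0.5·1)/12 = 100·3.5/12 = 29.17.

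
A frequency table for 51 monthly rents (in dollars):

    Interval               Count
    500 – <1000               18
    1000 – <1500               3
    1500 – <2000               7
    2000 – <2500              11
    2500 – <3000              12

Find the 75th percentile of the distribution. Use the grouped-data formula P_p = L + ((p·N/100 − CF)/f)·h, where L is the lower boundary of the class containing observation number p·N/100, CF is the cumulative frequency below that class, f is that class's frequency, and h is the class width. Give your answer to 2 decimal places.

2465.91

N = 51; target position k = 75/100 · 51 = 38.25.
Cumulative frequencies: 18, 21, 28, 39, 51.
Observation 38.25 falls in the class 2000 – <2500.
L = 2000, CF = 28, f = 11, h = 500.
P75 = 2000 + ((38.25 − 28)/11)·500 = 2000 + 465.909 = 2465.91.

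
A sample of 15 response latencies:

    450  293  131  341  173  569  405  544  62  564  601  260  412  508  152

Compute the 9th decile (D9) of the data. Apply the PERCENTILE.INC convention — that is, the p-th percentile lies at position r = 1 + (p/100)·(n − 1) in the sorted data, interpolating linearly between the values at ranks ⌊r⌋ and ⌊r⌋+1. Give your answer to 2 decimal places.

Sorted: 62, 131, 152, 173, 260, 293, 341, 405, 412, 450, 508, 544, 564, 569, 601.
n = 15.
r = 1 + (90/100)·(15 − 1) = 1 + 12.6 = 13.6.
Rank 13 is 564 and rank 14 is 569.
Interpolate: 564 + 0.6·(569 − 564) = 564 + 0.6·5 = 567.

567.00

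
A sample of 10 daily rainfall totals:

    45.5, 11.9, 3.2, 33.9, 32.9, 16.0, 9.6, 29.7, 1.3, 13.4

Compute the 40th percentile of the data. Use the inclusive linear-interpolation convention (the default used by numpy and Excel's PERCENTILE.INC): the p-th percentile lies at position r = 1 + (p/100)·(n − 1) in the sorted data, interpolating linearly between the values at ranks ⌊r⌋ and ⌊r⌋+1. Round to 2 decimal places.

12.80

Sorted: 1.3, 3.2, 9.6, 11.9, 13.4, 16.0, 29.7, 32.9, 33.9, 45.5.
n = 10.
r = 1 + (40/100)·(10 − 1) = 1 + 3.6 = 4.6.
Rank 4 is 11.9 and rank 5 is 13.4.
Interpolate: 11.9 + 0.6·(13.4 − 11.9) = 11.9 + 0.6·1.5 = 12.8.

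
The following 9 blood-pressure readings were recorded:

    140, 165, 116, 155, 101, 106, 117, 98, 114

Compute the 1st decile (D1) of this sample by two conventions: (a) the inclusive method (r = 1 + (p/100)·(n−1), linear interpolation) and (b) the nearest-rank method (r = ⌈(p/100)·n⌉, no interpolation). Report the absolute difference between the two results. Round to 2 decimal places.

Sorted: 98, 101, 106, 114, 116, 117, 140, 155, 165.
n = 9.
(a) r = 1.8; between ranks 1 (98) and 2 (101): 100.4.
(b) the nearest-rank method: rank 1 → 98.
|100.4 − 98| = 2.4.

2.40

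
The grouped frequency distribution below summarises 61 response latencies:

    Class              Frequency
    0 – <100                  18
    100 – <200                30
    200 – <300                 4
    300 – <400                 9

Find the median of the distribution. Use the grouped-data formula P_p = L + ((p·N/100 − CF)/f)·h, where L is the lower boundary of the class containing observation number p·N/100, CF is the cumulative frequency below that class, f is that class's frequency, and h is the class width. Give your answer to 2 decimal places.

N = 61; target position k = 50/100 · 61 = 30.5.
Cumulative frequencies: 18, 48, 52, 61.
Observation 30.5 falls in the class 100 – <200.
L = 100, CF = 18, f = 30, h = 100.
P50 = 100 + ((30.5 − 18)/30)·100 = 100 + 41.6667 = 141.667.

141.67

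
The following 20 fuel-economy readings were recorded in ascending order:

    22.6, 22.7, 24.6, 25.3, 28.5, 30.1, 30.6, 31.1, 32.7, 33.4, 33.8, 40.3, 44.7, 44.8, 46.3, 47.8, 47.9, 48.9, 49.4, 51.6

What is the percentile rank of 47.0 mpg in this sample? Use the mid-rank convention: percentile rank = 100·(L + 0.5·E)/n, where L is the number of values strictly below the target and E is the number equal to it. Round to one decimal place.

Count below 47.0: L = 15; count equal: E = 0; n = 20.
Percentile rank = 100·(15 + 0.5·0)/20 = 100·15/20 = 75.

75.0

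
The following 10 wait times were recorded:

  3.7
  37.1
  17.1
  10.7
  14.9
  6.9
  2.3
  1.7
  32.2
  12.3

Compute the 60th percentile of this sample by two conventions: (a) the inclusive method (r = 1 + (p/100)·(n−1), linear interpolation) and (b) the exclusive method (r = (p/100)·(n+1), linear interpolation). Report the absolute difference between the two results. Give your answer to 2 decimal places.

0.52

Sorted: 1.7, 2.3, 3.7, 6.9, 10.7, 12.3, 14.9, 17.1, 32.2, 37.1.
n = 10.
(a) r = 6.4; between ranks 6 (12.3) and 7 (14.9): 13.34.
(b) r = 6.6; between ranks 6 (12.3) and 7 (14.9): 13.86.
|13.34 − 13.86| = 0.52.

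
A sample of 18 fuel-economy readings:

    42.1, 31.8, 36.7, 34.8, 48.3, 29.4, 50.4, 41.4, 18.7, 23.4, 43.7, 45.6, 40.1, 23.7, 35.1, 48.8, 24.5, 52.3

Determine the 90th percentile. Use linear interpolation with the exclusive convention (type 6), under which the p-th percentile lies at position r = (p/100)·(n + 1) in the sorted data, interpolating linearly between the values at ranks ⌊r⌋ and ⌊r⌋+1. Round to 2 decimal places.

50.59

Sorted: 18.7, 23.4, 23.7, 24.5, 29.4, 31.8, 34.8, 35.1, 36.7, 40.1, 41.4, 42.1, 43.7, 45.6, 48.3, 48.8, 50.4, 52.3.
n = 18.
r = (90/100)·(18 + 1) = 17.1.
Rank 17 is 50.4 and rank 18 is 52.3.
Interpolate: 50.4 + 0.1·(52.3 − 50.4) = 50.4 + 0.1·1.9 = 50.59.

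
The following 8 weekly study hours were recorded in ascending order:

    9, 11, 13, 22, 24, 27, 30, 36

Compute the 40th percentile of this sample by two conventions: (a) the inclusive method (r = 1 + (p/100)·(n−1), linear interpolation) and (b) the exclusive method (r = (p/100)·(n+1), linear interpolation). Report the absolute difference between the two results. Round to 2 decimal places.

n = 8.
(a) r = 3.8; between ranks 3 (13) and 4 (22): 20.2.
(b) r = 3.6; between ranks 3 (13) and 4 (22): 18.4.
|20.2 − 18.4| = 1.8.

1.80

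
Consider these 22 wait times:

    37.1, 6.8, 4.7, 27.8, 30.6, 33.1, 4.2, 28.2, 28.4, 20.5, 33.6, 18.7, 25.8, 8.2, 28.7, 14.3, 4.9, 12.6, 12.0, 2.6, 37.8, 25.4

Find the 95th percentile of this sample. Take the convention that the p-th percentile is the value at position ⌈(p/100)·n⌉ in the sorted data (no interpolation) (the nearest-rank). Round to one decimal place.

Sorted: 2.6, 4.2, 4.7, 4.9, 6.8, 8.2, 12.0, 12.6, 14.3, 18.7, 20.5, 25.4, 25.8, 27.8, 28.2, 28.4, 28.7, 30.6, 33.1, 33.6, 37.1, 37.8.
n = 22.
Position = ⌈95/100 · 22⌉ = ⌈20.9⌉ = 21.
The value at rank 21 is 37.1.

37.1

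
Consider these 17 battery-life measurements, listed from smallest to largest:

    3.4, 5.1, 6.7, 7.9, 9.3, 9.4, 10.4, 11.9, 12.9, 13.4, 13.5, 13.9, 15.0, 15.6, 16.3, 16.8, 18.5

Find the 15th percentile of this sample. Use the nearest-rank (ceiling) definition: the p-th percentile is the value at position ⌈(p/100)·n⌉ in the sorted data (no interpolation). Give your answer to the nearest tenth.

n = 17.
Position = ⌈15/100 · 17⌉ = ⌈2.55⌉ = 3.
The value at rank 3 is 6.7.

6.7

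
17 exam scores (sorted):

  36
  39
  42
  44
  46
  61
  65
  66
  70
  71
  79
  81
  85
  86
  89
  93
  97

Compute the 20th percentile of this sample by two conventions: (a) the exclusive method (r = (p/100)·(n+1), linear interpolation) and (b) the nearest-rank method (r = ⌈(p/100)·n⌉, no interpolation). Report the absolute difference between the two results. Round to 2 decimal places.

n = 17.
(a) r = 3.6; between ranks 3 (42) and 4 (44): 43.2.
(b) the nearest-rank method: rank 4 → 44.
|43.2 − 44| = 0.8.

0.80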